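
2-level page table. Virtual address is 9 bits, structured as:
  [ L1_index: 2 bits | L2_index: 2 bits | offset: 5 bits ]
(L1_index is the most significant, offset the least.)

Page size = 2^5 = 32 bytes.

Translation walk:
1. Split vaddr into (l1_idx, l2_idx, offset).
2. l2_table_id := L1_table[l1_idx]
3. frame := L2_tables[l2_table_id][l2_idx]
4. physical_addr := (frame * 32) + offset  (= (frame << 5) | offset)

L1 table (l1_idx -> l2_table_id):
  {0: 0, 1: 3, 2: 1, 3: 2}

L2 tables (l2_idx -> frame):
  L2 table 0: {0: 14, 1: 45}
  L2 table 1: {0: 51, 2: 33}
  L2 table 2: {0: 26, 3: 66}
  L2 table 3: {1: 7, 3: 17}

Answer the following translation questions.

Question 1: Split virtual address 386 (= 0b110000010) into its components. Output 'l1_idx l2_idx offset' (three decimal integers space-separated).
Answer: 3 0 2

Derivation:
vaddr = 386 = 0b110000010
  top 2 bits -> l1_idx = 3
  next 2 bits -> l2_idx = 0
  bottom 5 bits -> offset = 2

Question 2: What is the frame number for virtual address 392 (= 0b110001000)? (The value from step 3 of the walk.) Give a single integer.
Answer: 26

Derivation:
vaddr = 392: l1_idx=3, l2_idx=0
L1[3] = 2; L2[2][0] = 26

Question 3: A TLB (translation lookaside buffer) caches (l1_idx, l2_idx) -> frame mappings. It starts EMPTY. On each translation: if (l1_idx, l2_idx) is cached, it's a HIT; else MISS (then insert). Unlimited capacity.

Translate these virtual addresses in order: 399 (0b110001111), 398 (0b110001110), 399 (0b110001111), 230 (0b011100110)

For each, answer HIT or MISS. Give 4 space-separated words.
Answer: MISS HIT HIT MISS

Derivation:
vaddr=399: (3,0) not in TLB -> MISS, insert
vaddr=398: (3,0) in TLB -> HIT
vaddr=399: (3,0) in TLB -> HIT
vaddr=230: (1,3) not in TLB -> MISS, insert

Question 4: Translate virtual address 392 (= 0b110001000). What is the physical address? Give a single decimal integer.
Answer: 840

Derivation:
vaddr = 392 = 0b110001000
Split: l1_idx=3, l2_idx=0, offset=8
L1[3] = 2
L2[2][0] = 26
paddr = 26 * 32 + 8 = 840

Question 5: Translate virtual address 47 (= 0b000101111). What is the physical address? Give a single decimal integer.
vaddr = 47 = 0b000101111
Split: l1_idx=0, l2_idx=1, offset=15
L1[0] = 0
L2[0][1] = 45
paddr = 45 * 32 + 15 = 1455

Answer: 1455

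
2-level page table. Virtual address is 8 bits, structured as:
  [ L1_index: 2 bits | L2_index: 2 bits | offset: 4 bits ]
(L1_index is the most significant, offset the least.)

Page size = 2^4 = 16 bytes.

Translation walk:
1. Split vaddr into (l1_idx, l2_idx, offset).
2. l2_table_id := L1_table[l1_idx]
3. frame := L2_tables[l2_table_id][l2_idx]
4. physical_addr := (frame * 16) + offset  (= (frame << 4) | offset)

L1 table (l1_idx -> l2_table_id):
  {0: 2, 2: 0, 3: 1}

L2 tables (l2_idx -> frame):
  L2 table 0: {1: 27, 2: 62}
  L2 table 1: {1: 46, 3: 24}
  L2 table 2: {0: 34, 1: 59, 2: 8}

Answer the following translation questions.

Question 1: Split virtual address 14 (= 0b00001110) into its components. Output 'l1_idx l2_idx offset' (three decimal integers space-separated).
Answer: 0 0 14

Derivation:
vaddr = 14 = 0b00001110
  top 2 bits -> l1_idx = 0
  next 2 bits -> l2_idx = 0
  bottom 4 bits -> offset = 14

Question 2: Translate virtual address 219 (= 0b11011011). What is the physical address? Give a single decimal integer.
vaddr = 219 = 0b11011011
Split: l1_idx=3, l2_idx=1, offset=11
L1[3] = 1
L2[1][1] = 46
paddr = 46 * 16 + 11 = 747

Answer: 747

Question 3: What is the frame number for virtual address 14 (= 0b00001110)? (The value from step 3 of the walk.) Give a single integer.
vaddr = 14: l1_idx=0, l2_idx=0
L1[0] = 2; L2[2][0] = 34

Answer: 34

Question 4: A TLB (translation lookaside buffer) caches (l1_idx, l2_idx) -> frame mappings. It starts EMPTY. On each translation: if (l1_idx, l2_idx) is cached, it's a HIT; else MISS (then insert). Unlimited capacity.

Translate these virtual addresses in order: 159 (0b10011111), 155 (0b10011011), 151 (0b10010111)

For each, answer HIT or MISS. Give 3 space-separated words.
vaddr=159: (2,1) not in TLB -> MISS, insert
vaddr=155: (2,1) in TLB -> HIT
vaddr=151: (2,1) in TLB -> HIT

Answer: MISS HIT HIT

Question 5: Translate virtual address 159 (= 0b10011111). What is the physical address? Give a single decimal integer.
Answer: 447

Derivation:
vaddr = 159 = 0b10011111
Split: l1_idx=2, l2_idx=1, offset=15
L1[2] = 0
L2[0][1] = 27
paddr = 27 * 16 + 15 = 447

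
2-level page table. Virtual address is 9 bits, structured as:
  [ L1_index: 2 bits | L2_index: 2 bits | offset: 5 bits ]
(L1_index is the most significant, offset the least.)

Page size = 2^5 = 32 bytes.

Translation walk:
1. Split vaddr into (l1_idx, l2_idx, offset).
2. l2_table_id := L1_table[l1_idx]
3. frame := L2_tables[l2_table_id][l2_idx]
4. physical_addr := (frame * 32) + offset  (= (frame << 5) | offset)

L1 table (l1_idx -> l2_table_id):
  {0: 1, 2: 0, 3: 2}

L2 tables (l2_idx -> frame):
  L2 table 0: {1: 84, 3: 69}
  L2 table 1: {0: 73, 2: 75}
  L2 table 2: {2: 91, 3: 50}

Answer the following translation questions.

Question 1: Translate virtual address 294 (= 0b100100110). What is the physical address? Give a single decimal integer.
vaddr = 294 = 0b100100110
Split: l1_idx=2, l2_idx=1, offset=6
L1[2] = 0
L2[0][1] = 84
paddr = 84 * 32 + 6 = 2694

Answer: 2694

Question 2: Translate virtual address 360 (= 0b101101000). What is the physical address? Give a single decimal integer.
vaddr = 360 = 0b101101000
Split: l1_idx=2, l2_idx=3, offset=8
L1[2] = 0
L2[0][3] = 69
paddr = 69 * 32 + 8 = 2216

Answer: 2216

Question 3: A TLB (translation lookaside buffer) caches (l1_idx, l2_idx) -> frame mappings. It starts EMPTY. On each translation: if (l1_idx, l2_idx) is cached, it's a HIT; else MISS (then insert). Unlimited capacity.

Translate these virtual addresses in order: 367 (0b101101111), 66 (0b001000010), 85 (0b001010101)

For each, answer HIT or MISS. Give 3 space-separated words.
vaddr=367: (2,3) not in TLB -> MISS, insert
vaddr=66: (0,2) not in TLB -> MISS, insert
vaddr=85: (0,2) in TLB -> HIT

Answer: MISS MISS HIT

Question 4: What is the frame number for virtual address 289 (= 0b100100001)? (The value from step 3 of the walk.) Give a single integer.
Answer: 84

Derivation:
vaddr = 289: l1_idx=2, l2_idx=1
L1[2] = 0; L2[0][1] = 84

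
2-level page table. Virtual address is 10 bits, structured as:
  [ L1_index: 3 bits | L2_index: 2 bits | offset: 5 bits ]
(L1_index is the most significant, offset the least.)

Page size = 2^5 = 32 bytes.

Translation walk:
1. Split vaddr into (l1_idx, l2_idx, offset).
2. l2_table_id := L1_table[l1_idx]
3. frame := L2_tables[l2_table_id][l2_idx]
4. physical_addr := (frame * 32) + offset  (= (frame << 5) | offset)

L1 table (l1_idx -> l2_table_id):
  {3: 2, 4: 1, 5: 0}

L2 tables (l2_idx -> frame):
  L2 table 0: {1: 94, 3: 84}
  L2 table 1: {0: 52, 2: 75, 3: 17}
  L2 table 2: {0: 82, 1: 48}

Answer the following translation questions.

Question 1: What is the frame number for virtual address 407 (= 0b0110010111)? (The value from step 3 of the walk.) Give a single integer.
vaddr = 407: l1_idx=3, l2_idx=0
L1[3] = 2; L2[2][0] = 82

Answer: 82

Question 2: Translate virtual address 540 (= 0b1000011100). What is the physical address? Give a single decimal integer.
vaddr = 540 = 0b1000011100
Split: l1_idx=4, l2_idx=0, offset=28
L1[4] = 1
L2[1][0] = 52
paddr = 52 * 32 + 28 = 1692

Answer: 1692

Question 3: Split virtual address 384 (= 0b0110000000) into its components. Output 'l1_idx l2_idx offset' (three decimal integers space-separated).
vaddr = 384 = 0b0110000000
  top 3 bits -> l1_idx = 3
  next 2 bits -> l2_idx = 0
  bottom 5 bits -> offset = 0

Answer: 3 0 0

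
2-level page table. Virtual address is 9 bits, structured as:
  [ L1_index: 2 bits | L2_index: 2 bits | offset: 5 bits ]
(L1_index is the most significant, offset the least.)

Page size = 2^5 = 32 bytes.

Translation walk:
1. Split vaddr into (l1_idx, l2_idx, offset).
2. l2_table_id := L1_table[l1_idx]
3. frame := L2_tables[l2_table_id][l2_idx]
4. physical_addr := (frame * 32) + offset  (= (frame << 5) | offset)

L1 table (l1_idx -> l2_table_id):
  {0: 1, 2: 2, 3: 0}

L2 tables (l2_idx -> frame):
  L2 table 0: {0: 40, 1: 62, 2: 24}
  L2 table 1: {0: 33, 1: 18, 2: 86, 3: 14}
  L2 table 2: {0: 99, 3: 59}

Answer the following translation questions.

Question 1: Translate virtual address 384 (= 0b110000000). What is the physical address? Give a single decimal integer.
Answer: 1280

Derivation:
vaddr = 384 = 0b110000000
Split: l1_idx=3, l2_idx=0, offset=0
L1[3] = 0
L2[0][0] = 40
paddr = 40 * 32 + 0 = 1280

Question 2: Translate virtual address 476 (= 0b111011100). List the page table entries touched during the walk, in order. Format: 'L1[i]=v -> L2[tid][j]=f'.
vaddr = 476 = 0b111011100
Split: l1_idx=3, l2_idx=2, offset=28

Answer: L1[3]=0 -> L2[0][2]=24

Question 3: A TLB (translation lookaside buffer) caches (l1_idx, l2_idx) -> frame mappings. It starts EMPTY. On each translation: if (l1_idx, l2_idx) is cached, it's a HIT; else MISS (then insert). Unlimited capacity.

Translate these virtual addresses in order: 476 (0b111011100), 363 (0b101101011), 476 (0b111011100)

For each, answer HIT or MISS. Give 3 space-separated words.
vaddr=476: (3,2) not in TLB -> MISS, insert
vaddr=363: (2,3) not in TLB -> MISS, insert
vaddr=476: (3,2) in TLB -> HIT

Answer: MISS MISS HIT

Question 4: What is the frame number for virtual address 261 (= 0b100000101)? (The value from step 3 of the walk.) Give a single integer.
vaddr = 261: l1_idx=2, l2_idx=0
L1[2] = 2; L2[2][0] = 99

Answer: 99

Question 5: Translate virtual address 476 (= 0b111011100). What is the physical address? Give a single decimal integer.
Answer: 796

Derivation:
vaddr = 476 = 0b111011100
Split: l1_idx=3, l2_idx=2, offset=28
L1[3] = 0
L2[0][2] = 24
paddr = 24 * 32 + 28 = 796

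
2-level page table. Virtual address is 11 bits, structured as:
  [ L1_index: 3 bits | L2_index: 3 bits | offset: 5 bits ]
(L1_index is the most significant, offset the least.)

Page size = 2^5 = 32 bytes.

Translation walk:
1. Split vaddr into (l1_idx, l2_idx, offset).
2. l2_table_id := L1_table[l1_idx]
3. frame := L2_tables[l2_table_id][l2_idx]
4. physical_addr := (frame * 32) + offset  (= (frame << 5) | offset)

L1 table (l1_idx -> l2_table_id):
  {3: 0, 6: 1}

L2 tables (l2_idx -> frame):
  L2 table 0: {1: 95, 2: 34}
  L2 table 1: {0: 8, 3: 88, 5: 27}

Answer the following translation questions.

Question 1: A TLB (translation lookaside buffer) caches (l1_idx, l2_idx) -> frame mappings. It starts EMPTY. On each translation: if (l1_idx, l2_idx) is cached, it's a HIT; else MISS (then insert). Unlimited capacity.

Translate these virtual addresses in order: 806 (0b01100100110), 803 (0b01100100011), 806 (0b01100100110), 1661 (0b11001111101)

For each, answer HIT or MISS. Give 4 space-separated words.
Answer: MISS HIT HIT MISS

Derivation:
vaddr=806: (3,1) not in TLB -> MISS, insert
vaddr=803: (3,1) in TLB -> HIT
vaddr=806: (3,1) in TLB -> HIT
vaddr=1661: (6,3) not in TLB -> MISS, insert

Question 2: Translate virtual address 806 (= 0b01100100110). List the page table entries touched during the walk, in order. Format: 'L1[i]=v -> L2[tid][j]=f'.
vaddr = 806 = 0b01100100110
Split: l1_idx=3, l2_idx=1, offset=6

Answer: L1[3]=0 -> L2[0][1]=95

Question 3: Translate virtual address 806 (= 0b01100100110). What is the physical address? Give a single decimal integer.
Answer: 3046

Derivation:
vaddr = 806 = 0b01100100110
Split: l1_idx=3, l2_idx=1, offset=6
L1[3] = 0
L2[0][1] = 95
paddr = 95 * 32 + 6 = 3046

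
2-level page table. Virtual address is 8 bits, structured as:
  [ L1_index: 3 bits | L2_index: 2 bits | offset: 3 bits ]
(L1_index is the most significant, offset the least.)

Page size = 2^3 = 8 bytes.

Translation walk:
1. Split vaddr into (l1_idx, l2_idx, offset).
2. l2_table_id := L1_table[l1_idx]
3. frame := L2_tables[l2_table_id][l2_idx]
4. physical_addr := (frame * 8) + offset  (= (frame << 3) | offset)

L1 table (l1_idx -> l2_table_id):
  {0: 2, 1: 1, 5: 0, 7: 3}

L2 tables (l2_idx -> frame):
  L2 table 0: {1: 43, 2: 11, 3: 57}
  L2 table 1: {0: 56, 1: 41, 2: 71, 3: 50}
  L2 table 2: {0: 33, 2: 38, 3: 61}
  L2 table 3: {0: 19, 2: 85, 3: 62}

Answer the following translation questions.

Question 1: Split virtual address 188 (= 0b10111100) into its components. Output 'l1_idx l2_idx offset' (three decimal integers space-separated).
Answer: 5 3 4

Derivation:
vaddr = 188 = 0b10111100
  top 3 bits -> l1_idx = 5
  next 2 bits -> l2_idx = 3
  bottom 3 bits -> offset = 4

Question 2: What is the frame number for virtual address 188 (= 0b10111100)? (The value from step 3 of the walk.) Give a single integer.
vaddr = 188: l1_idx=5, l2_idx=3
L1[5] = 0; L2[0][3] = 57

Answer: 57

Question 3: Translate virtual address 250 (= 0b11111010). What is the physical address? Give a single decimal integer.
Answer: 498

Derivation:
vaddr = 250 = 0b11111010
Split: l1_idx=7, l2_idx=3, offset=2
L1[7] = 3
L2[3][3] = 62
paddr = 62 * 8 + 2 = 498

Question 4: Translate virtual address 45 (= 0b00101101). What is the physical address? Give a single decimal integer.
Answer: 333

Derivation:
vaddr = 45 = 0b00101101
Split: l1_idx=1, l2_idx=1, offset=5
L1[1] = 1
L2[1][1] = 41
paddr = 41 * 8 + 5 = 333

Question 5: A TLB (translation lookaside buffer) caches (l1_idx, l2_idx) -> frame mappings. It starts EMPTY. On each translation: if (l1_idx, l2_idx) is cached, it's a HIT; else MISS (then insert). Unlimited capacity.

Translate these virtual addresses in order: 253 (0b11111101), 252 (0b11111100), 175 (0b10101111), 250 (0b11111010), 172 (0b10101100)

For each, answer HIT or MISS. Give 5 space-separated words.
Answer: MISS HIT MISS HIT HIT

Derivation:
vaddr=253: (7,3) not in TLB -> MISS, insert
vaddr=252: (7,3) in TLB -> HIT
vaddr=175: (5,1) not in TLB -> MISS, insert
vaddr=250: (7,3) in TLB -> HIT
vaddr=172: (5,1) in TLB -> HIT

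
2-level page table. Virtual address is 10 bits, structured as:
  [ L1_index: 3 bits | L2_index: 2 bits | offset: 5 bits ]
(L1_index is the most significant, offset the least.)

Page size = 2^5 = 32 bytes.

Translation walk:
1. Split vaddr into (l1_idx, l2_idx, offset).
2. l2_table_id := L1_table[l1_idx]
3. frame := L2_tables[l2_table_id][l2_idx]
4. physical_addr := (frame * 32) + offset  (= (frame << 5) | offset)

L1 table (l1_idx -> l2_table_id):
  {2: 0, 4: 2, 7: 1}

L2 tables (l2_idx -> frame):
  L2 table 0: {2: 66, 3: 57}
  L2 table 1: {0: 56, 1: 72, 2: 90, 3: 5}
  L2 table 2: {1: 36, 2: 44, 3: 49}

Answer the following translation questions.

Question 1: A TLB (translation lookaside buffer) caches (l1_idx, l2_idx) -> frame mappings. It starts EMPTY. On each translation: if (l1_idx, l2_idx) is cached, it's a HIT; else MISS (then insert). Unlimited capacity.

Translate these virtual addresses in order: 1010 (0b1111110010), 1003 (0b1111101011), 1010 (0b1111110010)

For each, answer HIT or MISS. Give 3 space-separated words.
vaddr=1010: (7,3) not in TLB -> MISS, insert
vaddr=1003: (7,3) in TLB -> HIT
vaddr=1010: (7,3) in TLB -> HIT

Answer: MISS HIT HIT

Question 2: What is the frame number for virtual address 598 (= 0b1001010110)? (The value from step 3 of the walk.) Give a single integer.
vaddr = 598: l1_idx=4, l2_idx=2
L1[4] = 2; L2[2][2] = 44

Answer: 44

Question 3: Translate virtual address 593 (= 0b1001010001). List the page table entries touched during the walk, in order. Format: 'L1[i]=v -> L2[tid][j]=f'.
Answer: L1[4]=2 -> L2[2][2]=44

Derivation:
vaddr = 593 = 0b1001010001
Split: l1_idx=4, l2_idx=2, offset=17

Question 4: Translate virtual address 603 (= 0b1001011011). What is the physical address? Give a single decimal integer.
vaddr = 603 = 0b1001011011
Split: l1_idx=4, l2_idx=2, offset=27
L1[4] = 2
L2[2][2] = 44
paddr = 44 * 32 + 27 = 1435

Answer: 1435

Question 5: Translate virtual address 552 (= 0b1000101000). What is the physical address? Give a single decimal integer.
vaddr = 552 = 0b1000101000
Split: l1_idx=4, l2_idx=1, offset=8
L1[4] = 2
L2[2][1] = 36
paddr = 36 * 32 + 8 = 1160

Answer: 1160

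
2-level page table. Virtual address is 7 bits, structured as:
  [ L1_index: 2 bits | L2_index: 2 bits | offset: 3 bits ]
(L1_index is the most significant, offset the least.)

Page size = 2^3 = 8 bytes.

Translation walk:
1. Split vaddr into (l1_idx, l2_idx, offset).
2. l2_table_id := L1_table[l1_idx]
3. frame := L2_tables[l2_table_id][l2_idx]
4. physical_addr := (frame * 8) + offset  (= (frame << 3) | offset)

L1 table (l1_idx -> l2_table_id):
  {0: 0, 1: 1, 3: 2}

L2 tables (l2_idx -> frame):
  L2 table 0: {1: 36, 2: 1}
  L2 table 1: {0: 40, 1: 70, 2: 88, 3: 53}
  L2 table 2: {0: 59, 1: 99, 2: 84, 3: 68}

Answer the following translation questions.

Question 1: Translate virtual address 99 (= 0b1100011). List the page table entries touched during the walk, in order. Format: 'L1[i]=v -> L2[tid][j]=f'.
vaddr = 99 = 0b1100011
Split: l1_idx=3, l2_idx=0, offset=3

Answer: L1[3]=2 -> L2[2][0]=59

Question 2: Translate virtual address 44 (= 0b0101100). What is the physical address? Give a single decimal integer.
Answer: 564

Derivation:
vaddr = 44 = 0b0101100
Split: l1_idx=1, l2_idx=1, offset=4
L1[1] = 1
L2[1][1] = 70
paddr = 70 * 8 + 4 = 564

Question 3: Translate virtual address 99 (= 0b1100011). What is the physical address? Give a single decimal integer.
Answer: 475

Derivation:
vaddr = 99 = 0b1100011
Split: l1_idx=3, l2_idx=0, offset=3
L1[3] = 2
L2[2][0] = 59
paddr = 59 * 8 + 3 = 475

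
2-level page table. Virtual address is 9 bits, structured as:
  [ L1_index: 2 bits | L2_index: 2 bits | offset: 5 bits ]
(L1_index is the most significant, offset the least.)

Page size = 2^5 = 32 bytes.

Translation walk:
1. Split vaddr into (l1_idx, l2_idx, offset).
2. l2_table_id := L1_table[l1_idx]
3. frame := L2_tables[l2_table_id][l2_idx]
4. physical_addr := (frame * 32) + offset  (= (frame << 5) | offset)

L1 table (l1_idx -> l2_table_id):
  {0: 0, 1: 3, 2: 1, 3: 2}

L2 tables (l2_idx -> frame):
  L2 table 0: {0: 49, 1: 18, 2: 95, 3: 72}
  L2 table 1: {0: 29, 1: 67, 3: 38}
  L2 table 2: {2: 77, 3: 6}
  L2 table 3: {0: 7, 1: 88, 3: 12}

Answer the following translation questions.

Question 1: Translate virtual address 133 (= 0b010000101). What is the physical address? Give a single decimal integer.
Answer: 229

Derivation:
vaddr = 133 = 0b010000101
Split: l1_idx=1, l2_idx=0, offset=5
L1[1] = 3
L2[3][0] = 7
paddr = 7 * 32 + 5 = 229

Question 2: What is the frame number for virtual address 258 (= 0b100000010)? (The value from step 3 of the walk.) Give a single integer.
vaddr = 258: l1_idx=2, l2_idx=0
L1[2] = 1; L2[1][0] = 29

Answer: 29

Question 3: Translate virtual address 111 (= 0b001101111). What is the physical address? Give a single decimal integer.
Answer: 2319

Derivation:
vaddr = 111 = 0b001101111
Split: l1_idx=0, l2_idx=3, offset=15
L1[0] = 0
L2[0][3] = 72
paddr = 72 * 32 + 15 = 2319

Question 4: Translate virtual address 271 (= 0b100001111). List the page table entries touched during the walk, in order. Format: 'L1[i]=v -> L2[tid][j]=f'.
vaddr = 271 = 0b100001111
Split: l1_idx=2, l2_idx=0, offset=15

Answer: L1[2]=1 -> L2[1][0]=29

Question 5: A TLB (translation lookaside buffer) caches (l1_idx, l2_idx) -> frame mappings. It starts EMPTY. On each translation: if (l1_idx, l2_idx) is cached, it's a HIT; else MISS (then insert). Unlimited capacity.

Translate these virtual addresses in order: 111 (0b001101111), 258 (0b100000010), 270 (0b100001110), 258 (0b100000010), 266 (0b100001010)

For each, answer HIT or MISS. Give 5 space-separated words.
Answer: MISS MISS HIT HIT HIT

Derivation:
vaddr=111: (0,3) not in TLB -> MISS, insert
vaddr=258: (2,0) not in TLB -> MISS, insert
vaddr=270: (2,0) in TLB -> HIT
vaddr=258: (2,0) in TLB -> HIT
vaddr=266: (2,0) in TLB -> HIT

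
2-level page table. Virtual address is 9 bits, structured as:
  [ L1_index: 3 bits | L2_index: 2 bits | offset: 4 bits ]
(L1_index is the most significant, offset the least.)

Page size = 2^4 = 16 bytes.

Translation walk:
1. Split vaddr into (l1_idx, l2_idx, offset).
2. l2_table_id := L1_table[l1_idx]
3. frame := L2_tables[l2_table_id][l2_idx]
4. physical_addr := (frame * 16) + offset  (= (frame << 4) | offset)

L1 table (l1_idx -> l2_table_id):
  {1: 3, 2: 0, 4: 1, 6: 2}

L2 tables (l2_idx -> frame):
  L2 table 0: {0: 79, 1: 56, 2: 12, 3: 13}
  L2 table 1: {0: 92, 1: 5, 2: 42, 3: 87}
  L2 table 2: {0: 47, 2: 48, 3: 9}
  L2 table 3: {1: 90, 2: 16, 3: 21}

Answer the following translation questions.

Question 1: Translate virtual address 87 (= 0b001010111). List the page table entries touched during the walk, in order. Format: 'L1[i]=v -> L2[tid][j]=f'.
vaddr = 87 = 0b001010111
Split: l1_idx=1, l2_idx=1, offset=7

Answer: L1[1]=3 -> L2[3][1]=90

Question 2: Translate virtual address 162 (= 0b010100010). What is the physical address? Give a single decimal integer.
Answer: 194

Derivation:
vaddr = 162 = 0b010100010
Split: l1_idx=2, l2_idx=2, offset=2
L1[2] = 0
L2[0][2] = 12
paddr = 12 * 16 + 2 = 194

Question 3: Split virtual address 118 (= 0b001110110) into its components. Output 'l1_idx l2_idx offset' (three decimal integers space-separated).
Answer: 1 3 6

Derivation:
vaddr = 118 = 0b001110110
  top 3 bits -> l1_idx = 1
  next 2 bits -> l2_idx = 3
  bottom 4 bits -> offset = 6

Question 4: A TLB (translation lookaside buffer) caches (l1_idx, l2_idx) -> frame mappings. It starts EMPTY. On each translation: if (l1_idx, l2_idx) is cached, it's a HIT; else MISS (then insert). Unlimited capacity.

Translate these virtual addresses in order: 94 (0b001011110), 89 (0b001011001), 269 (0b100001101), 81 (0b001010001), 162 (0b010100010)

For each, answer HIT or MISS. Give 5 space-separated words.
Answer: MISS HIT MISS HIT MISS

Derivation:
vaddr=94: (1,1) not in TLB -> MISS, insert
vaddr=89: (1,1) in TLB -> HIT
vaddr=269: (4,0) not in TLB -> MISS, insert
vaddr=81: (1,1) in TLB -> HIT
vaddr=162: (2,2) not in TLB -> MISS, insert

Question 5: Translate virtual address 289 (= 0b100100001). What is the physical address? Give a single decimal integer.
Answer: 673

Derivation:
vaddr = 289 = 0b100100001
Split: l1_idx=4, l2_idx=2, offset=1
L1[4] = 1
L2[1][2] = 42
paddr = 42 * 16 + 1 = 673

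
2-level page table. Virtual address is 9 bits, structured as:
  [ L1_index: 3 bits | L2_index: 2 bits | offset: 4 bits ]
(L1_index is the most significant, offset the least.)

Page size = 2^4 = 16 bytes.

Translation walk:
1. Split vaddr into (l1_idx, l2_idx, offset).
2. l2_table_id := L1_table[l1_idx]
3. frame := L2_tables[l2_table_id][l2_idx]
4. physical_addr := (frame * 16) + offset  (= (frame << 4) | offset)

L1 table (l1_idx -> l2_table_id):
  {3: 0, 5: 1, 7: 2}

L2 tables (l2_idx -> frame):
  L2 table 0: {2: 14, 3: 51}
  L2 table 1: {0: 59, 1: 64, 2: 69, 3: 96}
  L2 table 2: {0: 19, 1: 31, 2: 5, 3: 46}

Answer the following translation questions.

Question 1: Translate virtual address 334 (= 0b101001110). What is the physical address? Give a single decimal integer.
Answer: 958

Derivation:
vaddr = 334 = 0b101001110
Split: l1_idx=5, l2_idx=0, offset=14
L1[5] = 1
L2[1][0] = 59
paddr = 59 * 16 + 14 = 958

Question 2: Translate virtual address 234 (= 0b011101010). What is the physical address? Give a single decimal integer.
vaddr = 234 = 0b011101010
Split: l1_idx=3, l2_idx=2, offset=10
L1[3] = 0
L2[0][2] = 14
paddr = 14 * 16 + 10 = 234

Answer: 234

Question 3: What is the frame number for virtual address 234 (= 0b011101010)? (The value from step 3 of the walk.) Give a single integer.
vaddr = 234: l1_idx=3, l2_idx=2
L1[3] = 0; L2[0][2] = 14

Answer: 14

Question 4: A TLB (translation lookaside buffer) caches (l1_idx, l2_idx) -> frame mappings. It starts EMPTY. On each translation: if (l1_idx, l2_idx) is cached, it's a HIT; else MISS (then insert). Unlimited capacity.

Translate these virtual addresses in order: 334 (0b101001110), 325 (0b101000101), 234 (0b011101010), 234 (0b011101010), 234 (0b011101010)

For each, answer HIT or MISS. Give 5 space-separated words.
vaddr=334: (5,0) not in TLB -> MISS, insert
vaddr=325: (5,0) in TLB -> HIT
vaddr=234: (3,2) not in TLB -> MISS, insert
vaddr=234: (3,2) in TLB -> HIT
vaddr=234: (3,2) in TLB -> HIT

Answer: MISS HIT MISS HIT HIT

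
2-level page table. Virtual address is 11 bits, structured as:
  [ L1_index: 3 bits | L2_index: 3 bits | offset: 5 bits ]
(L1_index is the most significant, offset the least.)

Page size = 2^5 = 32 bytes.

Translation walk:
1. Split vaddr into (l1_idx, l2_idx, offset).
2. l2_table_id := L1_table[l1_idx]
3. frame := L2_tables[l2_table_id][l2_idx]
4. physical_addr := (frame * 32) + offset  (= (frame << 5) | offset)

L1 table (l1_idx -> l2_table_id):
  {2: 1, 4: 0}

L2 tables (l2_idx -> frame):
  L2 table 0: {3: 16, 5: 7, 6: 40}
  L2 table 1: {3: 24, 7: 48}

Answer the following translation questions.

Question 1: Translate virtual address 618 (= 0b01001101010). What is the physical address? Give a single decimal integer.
vaddr = 618 = 0b01001101010
Split: l1_idx=2, l2_idx=3, offset=10
L1[2] = 1
L2[1][3] = 24
paddr = 24 * 32 + 10 = 778

Answer: 778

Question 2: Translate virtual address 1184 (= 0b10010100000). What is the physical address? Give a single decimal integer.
Answer: 224

Derivation:
vaddr = 1184 = 0b10010100000
Split: l1_idx=4, l2_idx=5, offset=0
L1[4] = 0
L2[0][5] = 7
paddr = 7 * 32 + 0 = 224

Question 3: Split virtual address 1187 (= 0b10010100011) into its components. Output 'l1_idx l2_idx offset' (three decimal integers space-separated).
vaddr = 1187 = 0b10010100011
  top 3 bits -> l1_idx = 4
  next 3 bits -> l2_idx = 5
  bottom 5 bits -> offset = 3

Answer: 4 5 3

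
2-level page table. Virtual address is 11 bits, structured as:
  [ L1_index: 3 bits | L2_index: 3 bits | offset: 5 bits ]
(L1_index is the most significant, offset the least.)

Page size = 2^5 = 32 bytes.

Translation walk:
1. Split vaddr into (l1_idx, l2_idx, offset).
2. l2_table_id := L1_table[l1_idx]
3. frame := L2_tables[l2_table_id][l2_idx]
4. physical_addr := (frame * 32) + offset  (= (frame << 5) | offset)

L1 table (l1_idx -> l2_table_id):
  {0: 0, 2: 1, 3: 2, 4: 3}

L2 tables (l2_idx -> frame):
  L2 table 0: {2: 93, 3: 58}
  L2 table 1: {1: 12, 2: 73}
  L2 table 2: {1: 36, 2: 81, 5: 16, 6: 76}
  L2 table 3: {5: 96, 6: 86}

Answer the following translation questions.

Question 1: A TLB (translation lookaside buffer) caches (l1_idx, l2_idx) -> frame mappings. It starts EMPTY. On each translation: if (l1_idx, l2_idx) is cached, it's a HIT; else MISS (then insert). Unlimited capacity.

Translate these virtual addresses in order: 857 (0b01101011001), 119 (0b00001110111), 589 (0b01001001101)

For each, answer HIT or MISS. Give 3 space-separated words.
vaddr=857: (3,2) not in TLB -> MISS, insert
vaddr=119: (0,3) not in TLB -> MISS, insert
vaddr=589: (2,2) not in TLB -> MISS, insert

Answer: MISS MISS MISS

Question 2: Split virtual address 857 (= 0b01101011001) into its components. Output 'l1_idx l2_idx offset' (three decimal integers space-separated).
Answer: 3 2 25

Derivation:
vaddr = 857 = 0b01101011001
  top 3 bits -> l1_idx = 3
  next 3 bits -> l2_idx = 2
  bottom 5 bits -> offset = 25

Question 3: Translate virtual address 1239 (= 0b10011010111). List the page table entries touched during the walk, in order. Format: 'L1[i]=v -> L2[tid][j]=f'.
vaddr = 1239 = 0b10011010111
Split: l1_idx=4, l2_idx=6, offset=23

Answer: L1[4]=3 -> L2[3][6]=86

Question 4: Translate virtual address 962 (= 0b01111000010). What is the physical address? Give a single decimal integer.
Answer: 2434

Derivation:
vaddr = 962 = 0b01111000010
Split: l1_idx=3, l2_idx=6, offset=2
L1[3] = 2
L2[2][6] = 76
paddr = 76 * 32 + 2 = 2434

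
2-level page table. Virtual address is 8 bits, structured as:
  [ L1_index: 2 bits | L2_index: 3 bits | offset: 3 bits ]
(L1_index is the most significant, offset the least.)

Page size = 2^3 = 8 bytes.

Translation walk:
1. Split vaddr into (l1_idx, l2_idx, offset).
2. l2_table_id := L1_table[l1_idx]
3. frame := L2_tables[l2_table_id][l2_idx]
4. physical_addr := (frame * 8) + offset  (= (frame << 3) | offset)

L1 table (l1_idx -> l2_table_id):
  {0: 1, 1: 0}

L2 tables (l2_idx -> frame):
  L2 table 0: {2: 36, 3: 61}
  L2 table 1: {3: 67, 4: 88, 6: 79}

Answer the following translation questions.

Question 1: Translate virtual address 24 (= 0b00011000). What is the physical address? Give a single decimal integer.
Answer: 536

Derivation:
vaddr = 24 = 0b00011000
Split: l1_idx=0, l2_idx=3, offset=0
L1[0] = 1
L2[1][3] = 67
paddr = 67 * 8 + 0 = 536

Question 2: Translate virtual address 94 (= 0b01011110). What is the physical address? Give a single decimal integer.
Answer: 494

Derivation:
vaddr = 94 = 0b01011110
Split: l1_idx=1, l2_idx=3, offset=6
L1[1] = 0
L2[0][3] = 61
paddr = 61 * 8 + 6 = 494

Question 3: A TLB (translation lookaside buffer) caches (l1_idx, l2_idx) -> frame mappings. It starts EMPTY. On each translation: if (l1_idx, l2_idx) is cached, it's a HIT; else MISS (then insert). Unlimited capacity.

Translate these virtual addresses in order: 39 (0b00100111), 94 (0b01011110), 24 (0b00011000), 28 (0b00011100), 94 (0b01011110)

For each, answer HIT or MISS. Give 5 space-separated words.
Answer: MISS MISS MISS HIT HIT

Derivation:
vaddr=39: (0,4) not in TLB -> MISS, insert
vaddr=94: (1,3) not in TLB -> MISS, insert
vaddr=24: (0,3) not in TLB -> MISS, insert
vaddr=28: (0,3) in TLB -> HIT
vaddr=94: (1,3) in TLB -> HIT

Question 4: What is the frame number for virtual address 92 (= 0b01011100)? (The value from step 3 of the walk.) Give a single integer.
vaddr = 92: l1_idx=1, l2_idx=3
L1[1] = 0; L2[0][3] = 61

Answer: 61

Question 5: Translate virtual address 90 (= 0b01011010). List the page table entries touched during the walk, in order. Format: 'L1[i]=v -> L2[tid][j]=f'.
Answer: L1[1]=0 -> L2[0][3]=61

Derivation:
vaddr = 90 = 0b01011010
Split: l1_idx=1, l2_idx=3, offset=2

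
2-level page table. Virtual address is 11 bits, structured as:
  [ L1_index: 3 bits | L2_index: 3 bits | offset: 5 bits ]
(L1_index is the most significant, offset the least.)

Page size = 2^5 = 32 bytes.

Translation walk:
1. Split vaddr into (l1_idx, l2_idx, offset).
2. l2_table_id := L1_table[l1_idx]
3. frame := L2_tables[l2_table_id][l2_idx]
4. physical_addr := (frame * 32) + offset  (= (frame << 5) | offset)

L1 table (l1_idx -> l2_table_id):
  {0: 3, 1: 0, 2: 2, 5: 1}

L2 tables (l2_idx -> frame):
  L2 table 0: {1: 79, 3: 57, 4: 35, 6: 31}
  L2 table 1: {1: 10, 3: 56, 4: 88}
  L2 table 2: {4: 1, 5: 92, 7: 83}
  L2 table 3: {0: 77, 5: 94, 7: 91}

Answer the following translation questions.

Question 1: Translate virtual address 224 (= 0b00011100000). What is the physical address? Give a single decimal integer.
vaddr = 224 = 0b00011100000
Split: l1_idx=0, l2_idx=7, offset=0
L1[0] = 3
L2[3][7] = 91
paddr = 91 * 32 + 0 = 2912

Answer: 2912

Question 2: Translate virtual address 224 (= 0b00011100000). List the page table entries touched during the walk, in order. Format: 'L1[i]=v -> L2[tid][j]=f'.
vaddr = 224 = 0b00011100000
Split: l1_idx=0, l2_idx=7, offset=0

Answer: L1[0]=3 -> L2[3][7]=91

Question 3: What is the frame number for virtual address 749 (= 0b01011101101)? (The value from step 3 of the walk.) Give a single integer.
vaddr = 749: l1_idx=2, l2_idx=7
L1[2] = 2; L2[2][7] = 83

Answer: 83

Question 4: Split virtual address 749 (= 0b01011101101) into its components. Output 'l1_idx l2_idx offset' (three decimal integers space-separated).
Answer: 2 7 13

Derivation:
vaddr = 749 = 0b01011101101
  top 3 bits -> l1_idx = 2
  next 3 bits -> l2_idx = 7
  bottom 5 bits -> offset = 13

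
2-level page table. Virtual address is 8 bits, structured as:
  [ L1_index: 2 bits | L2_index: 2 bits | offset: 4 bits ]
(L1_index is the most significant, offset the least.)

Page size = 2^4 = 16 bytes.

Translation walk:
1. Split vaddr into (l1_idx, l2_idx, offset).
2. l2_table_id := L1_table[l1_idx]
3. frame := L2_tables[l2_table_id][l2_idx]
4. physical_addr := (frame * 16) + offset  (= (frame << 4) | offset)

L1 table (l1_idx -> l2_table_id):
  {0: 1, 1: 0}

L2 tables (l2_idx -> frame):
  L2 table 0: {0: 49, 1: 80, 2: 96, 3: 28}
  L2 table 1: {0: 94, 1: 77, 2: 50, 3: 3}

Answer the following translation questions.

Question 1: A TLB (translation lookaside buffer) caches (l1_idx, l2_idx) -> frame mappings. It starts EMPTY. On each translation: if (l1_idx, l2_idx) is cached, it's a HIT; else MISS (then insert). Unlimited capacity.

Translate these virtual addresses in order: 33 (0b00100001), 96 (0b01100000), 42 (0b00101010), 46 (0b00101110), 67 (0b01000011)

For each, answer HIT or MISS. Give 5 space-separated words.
vaddr=33: (0,2) not in TLB -> MISS, insert
vaddr=96: (1,2) not in TLB -> MISS, insert
vaddr=42: (0,2) in TLB -> HIT
vaddr=46: (0,2) in TLB -> HIT
vaddr=67: (1,0) not in TLB -> MISS, insert

Answer: MISS MISS HIT HIT MISS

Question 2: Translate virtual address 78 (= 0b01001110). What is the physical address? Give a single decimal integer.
vaddr = 78 = 0b01001110
Split: l1_idx=1, l2_idx=0, offset=14
L1[1] = 0
L2[0][0] = 49
paddr = 49 * 16 + 14 = 798

Answer: 798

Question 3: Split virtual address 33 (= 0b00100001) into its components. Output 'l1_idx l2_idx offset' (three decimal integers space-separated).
vaddr = 33 = 0b00100001
  top 2 bits -> l1_idx = 0
  next 2 bits -> l2_idx = 2
  bottom 4 bits -> offset = 1

Answer: 0 2 1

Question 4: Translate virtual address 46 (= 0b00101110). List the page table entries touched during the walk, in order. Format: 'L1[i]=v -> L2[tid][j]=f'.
Answer: L1[0]=1 -> L2[1][2]=50

Derivation:
vaddr = 46 = 0b00101110
Split: l1_idx=0, l2_idx=2, offset=14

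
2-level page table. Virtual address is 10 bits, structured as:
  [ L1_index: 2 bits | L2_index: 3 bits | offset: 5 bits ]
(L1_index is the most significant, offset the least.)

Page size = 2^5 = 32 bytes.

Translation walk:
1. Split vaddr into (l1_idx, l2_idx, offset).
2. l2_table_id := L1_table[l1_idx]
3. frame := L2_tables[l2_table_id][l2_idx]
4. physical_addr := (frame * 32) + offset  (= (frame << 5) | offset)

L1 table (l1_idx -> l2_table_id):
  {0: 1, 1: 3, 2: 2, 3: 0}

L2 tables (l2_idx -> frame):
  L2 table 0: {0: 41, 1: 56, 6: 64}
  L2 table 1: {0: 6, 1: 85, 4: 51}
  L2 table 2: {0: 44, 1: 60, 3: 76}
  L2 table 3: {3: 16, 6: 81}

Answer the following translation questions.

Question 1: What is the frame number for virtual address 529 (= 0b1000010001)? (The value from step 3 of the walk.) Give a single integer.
vaddr = 529: l1_idx=2, l2_idx=0
L1[2] = 2; L2[2][0] = 44

Answer: 44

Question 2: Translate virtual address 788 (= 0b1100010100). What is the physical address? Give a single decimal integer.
vaddr = 788 = 0b1100010100
Split: l1_idx=3, l2_idx=0, offset=20
L1[3] = 0
L2[0][0] = 41
paddr = 41 * 32 + 20 = 1332

Answer: 1332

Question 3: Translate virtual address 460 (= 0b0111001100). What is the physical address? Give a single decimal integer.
vaddr = 460 = 0b0111001100
Split: l1_idx=1, l2_idx=6, offset=12
L1[1] = 3
L2[3][6] = 81
paddr = 81 * 32 + 12 = 2604

Answer: 2604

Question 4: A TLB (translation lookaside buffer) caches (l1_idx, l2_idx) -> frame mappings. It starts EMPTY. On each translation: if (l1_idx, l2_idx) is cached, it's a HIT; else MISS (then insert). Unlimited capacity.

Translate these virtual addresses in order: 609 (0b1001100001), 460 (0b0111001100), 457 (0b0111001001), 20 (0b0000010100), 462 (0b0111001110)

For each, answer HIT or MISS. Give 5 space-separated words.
vaddr=609: (2,3) not in TLB -> MISS, insert
vaddr=460: (1,6) not in TLB -> MISS, insert
vaddr=457: (1,6) in TLB -> HIT
vaddr=20: (0,0) not in TLB -> MISS, insert
vaddr=462: (1,6) in TLB -> HIT

Answer: MISS MISS HIT MISS HIT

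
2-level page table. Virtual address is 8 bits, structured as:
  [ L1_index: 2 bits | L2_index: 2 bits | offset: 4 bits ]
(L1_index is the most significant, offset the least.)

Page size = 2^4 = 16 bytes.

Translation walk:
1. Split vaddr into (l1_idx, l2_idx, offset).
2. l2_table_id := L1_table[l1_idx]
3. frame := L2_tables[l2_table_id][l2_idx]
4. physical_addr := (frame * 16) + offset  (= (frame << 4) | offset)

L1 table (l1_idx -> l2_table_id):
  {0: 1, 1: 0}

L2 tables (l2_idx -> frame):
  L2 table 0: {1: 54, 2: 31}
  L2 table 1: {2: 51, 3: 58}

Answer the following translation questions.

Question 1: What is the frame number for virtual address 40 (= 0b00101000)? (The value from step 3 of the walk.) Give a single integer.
vaddr = 40: l1_idx=0, l2_idx=2
L1[0] = 1; L2[1][2] = 51

Answer: 51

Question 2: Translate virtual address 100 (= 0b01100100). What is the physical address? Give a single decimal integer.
vaddr = 100 = 0b01100100
Split: l1_idx=1, l2_idx=2, offset=4
L1[1] = 0
L2[0][2] = 31
paddr = 31 * 16 + 4 = 500

Answer: 500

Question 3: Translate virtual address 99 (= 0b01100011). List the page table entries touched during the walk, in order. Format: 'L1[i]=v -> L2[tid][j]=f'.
Answer: L1[1]=0 -> L2[0][2]=31

Derivation:
vaddr = 99 = 0b01100011
Split: l1_idx=1, l2_idx=2, offset=3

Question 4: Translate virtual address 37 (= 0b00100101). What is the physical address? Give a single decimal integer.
vaddr = 37 = 0b00100101
Split: l1_idx=0, l2_idx=2, offset=5
L1[0] = 1
L2[1][2] = 51
paddr = 51 * 16 + 5 = 821

Answer: 821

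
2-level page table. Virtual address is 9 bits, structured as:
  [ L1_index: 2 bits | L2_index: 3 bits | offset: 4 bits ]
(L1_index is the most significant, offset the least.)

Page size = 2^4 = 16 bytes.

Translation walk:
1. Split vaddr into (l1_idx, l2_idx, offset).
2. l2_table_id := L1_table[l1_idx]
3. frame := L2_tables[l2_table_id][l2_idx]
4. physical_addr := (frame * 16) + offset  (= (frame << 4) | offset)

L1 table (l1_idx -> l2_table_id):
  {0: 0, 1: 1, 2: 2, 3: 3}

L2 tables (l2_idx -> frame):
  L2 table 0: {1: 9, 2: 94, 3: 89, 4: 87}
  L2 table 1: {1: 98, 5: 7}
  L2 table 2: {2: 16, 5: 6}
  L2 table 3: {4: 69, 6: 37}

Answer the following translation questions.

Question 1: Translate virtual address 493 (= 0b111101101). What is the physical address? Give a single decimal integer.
Answer: 605

Derivation:
vaddr = 493 = 0b111101101
Split: l1_idx=3, l2_idx=6, offset=13
L1[3] = 3
L2[3][6] = 37
paddr = 37 * 16 + 13 = 605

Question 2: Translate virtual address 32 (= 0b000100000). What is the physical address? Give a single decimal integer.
vaddr = 32 = 0b000100000
Split: l1_idx=0, l2_idx=2, offset=0
L1[0] = 0
L2[0][2] = 94
paddr = 94 * 16 + 0 = 1504

Answer: 1504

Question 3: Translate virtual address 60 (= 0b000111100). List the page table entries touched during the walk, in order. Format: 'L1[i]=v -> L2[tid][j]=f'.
vaddr = 60 = 0b000111100
Split: l1_idx=0, l2_idx=3, offset=12

Answer: L1[0]=0 -> L2[0][3]=89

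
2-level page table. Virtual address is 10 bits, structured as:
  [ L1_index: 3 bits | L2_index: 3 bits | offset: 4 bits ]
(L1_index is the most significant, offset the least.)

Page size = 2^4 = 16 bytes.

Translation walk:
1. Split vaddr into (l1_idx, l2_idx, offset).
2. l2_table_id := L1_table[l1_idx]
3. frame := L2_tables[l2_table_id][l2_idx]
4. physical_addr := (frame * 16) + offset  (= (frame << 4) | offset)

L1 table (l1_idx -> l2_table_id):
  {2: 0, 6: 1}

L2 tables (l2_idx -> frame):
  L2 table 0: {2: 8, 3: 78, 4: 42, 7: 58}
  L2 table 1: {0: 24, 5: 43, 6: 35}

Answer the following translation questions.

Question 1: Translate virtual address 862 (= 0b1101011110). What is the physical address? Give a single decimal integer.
vaddr = 862 = 0b1101011110
Split: l1_idx=6, l2_idx=5, offset=14
L1[6] = 1
L2[1][5] = 43
paddr = 43 * 16 + 14 = 702

Answer: 702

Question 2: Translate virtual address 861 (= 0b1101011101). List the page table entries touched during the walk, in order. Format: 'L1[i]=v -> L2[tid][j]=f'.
Answer: L1[6]=1 -> L2[1][5]=43

Derivation:
vaddr = 861 = 0b1101011101
Split: l1_idx=6, l2_idx=5, offset=13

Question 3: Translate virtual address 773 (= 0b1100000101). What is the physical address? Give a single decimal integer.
Answer: 389

Derivation:
vaddr = 773 = 0b1100000101
Split: l1_idx=6, l2_idx=0, offset=5
L1[6] = 1
L2[1][0] = 24
paddr = 24 * 16 + 5 = 389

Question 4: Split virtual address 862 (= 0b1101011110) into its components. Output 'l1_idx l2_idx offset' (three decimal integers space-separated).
Answer: 6 5 14

Derivation:
vaddr = 862 = 0b1101011110
  top 3 bits -> l1_idx = 6
  next 3 bits -> l2_idx = 5
  bottom 4 bits -> offset = 14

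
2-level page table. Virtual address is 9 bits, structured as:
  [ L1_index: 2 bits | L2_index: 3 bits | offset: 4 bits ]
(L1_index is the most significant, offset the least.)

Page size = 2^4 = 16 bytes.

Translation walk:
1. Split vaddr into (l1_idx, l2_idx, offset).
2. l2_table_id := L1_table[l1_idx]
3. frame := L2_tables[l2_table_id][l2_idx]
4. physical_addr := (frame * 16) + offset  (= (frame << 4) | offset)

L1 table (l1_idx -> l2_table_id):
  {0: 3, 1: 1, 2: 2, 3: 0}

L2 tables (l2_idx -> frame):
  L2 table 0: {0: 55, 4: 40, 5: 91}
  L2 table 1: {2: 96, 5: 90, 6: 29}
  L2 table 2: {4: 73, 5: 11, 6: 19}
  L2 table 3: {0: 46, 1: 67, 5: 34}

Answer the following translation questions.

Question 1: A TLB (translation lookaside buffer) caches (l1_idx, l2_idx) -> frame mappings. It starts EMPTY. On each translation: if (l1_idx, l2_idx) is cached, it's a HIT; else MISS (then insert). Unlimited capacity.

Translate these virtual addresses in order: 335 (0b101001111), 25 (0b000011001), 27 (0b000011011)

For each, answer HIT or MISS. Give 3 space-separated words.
vaddr=335: (2,4) not in TLB -> MISS, insert
vaddr=25: (0,1) not in TLB -> MISS, insert
vaddr=27: (0,1) in TLB -> HIT

Answer: MISS MISS HIT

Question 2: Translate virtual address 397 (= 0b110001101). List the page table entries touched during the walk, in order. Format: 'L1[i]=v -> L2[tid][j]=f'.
Answer: L1[3]=0 -> L2[0][0]=55

Derivation:
vaddr = 397 = 0b110001101
Split: l1_idx=3, l2_idx=0, offset=13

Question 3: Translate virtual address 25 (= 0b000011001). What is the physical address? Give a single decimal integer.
vaddr = 25 = 0b000011001
Split: l1_idx=0, l2_idx=1, offset=9
L1[0] = 3
L2[3][1] = 67
paddr = 67 * 16 + 9 = 1081

Answer: 1081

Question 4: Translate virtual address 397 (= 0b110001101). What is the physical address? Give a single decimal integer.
Answer: 893

Derivation:
vaddr = 397 = 0b110001101
Split: l1_idx=3, l2_idx=0, offset=13
L1[3] = 0
L2[0][0] = 55
paddr = 55 * 16 + 13 = 893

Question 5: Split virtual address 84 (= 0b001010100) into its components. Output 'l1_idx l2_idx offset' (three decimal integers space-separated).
Answer: 0 5 4

Derivation:
vaddr = 84 = 0b001010100
  top 2 bits -> l1_idx = 0
  next 3 bits -> l2_idx = 5
  bottom 4 bits -> offset = 4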